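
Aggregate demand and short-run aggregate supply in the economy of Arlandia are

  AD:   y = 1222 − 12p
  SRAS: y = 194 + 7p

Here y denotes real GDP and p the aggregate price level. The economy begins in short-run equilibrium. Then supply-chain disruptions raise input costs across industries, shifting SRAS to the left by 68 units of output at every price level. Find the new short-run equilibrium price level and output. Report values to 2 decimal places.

This is a negative supply shock: SRAS shifts left.
New SRAS: y = 126 + 7p.
Set AD = SRAS: 1222 − 12p = 126 + 7p, so 1096 = 19p and p = 57.68.
Substituting into AD, y = 529.79.

p = 57.68, y = 529.79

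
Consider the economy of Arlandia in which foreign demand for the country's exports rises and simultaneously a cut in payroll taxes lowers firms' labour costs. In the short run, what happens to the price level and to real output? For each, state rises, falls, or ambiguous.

Price level: ambiguous; output: rises

The first event is a positive demand shock: AD shifts right, which by itself pushes P up and Y up.
The second is a favourable supply shock: SRAS shifts right, which by itself pushes P down and Y up.
The two shocks push P in opposite directions, so the effect on P is ambiguous. Both shocks push Y up, so Y rises.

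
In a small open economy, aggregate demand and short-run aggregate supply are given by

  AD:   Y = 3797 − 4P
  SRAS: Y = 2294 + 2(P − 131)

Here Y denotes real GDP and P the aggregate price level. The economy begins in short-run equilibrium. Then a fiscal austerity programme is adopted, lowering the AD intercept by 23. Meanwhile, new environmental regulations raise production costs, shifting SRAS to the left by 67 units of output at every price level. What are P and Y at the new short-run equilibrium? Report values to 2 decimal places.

P = 301.50, Y = 2568.00

After both shocks: AD is Y = 3774 − 4P and SRAS is Y = 1965 + 2P.
Setting them equal: 1809 = 6P, so P = 301.50.
Substituting into AD, Y = 2568.00.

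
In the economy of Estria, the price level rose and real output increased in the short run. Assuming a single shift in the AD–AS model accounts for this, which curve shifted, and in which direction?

P rose and Y rose. An AD shift moves P and Y in the same direction; an SRAS shift moves them in opposite directions.
Here P and Y moved in the same direction, so the AD curve shifted.
Since Y rose, AD shifted right.

AD shifted right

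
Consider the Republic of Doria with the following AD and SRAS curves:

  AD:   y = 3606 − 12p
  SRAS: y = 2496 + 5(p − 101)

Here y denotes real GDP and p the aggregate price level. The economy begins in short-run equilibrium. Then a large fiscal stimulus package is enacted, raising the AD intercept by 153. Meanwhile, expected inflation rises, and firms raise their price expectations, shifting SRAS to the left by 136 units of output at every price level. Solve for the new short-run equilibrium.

After both shocks: AD is y = 3759 − 12p and SRAS is y = 1855 + 5p.
Setting them equal: 1904 = 17p, so p = 112.
y = 3759 − 12·112 = 2415.

p = 112, y = 2415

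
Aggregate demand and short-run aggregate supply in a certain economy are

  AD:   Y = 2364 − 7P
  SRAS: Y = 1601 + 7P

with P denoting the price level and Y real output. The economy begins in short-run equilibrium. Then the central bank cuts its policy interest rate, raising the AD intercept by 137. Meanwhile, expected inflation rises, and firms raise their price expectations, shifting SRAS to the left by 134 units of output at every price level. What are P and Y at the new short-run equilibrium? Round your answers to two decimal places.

After both shocks: AD is Y = 2501 − 7P and SRAS is Y = 1467 + 7P.
Setting them equal: 1034 = 14P, so P = 73.86.
Substituting into AD, Y = 1984.00.

P = 73.86, Y = 1984.00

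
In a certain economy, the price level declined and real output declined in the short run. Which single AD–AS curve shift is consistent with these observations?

P fell and Y fell. An AD shift moves P and Y in the same direction; an SRAS shift moves them in opposite directions.
Here P and Y moved in the same direction, so the AD curve shifted.
Since Y fell, AD shifted left.

AD shifted left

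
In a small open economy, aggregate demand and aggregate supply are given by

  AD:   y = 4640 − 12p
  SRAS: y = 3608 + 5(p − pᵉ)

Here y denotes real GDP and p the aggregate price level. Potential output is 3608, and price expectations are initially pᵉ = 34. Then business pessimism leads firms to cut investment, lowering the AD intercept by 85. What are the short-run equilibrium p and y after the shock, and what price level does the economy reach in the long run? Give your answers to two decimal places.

Short run: p = 65.71, y = 3766.53. Long run: p = 78.92.

AD shifts left: new AD is y = 4555 − 12p. With pᵉ = 34, SRAS is y = 3438 + 5p.
Short run: 4555 − 12p = 3438 + 5p gives 1117 = 17p, so p = 65.71 and y = 4555 − 12p = 3766.53.
y = 3766.53 is above potential 3608; expectations adjust and SRAS shifts left until y = 3608.
Long run: on the new AD curve, 3608 = 4555 − 12p gives p = 78.92.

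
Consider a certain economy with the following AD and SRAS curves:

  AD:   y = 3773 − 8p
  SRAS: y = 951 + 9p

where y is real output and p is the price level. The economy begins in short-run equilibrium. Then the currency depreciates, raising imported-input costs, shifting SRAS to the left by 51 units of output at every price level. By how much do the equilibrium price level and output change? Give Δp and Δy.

Δp = +3, Δy = -24

This is a negative supply shock: SRAS shifts left.
New SRAS: y = 900 + 9p.
Set AD = SRAS: 3773 − 8p = 900 + 9p, so 2873 = 17p and p = 169.
y = 3773 − 8·169 = 2421.
Initially p = 166, y = 2445, so Δp = +3 and Δy = -24.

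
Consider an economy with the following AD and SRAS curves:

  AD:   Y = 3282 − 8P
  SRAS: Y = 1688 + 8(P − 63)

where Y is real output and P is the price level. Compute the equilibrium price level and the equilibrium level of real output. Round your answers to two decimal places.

Write SRAS as Y = 1688 + 8P − 504 = 1184 + 8P.
Set AD = SRAS: 3282 − 8P = 1184 + 8P, so 2098 = 16P and P = 131.13.
Substituting into AD, Y = 3282 − 8P = 2233.00.

P = 131.13, Y = 2233.00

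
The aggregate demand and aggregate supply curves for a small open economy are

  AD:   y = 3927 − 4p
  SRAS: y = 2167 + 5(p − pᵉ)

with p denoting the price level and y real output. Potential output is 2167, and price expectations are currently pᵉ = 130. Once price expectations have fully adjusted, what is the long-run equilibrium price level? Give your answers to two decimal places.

Short run: with pᵉ = 130, SRAS is y = 1517 + 5p. Setting AD = SRAS gives 2410 = 9p, so p = 267.78 and y = 3927 − 4p = 2855.89.
Output 2855.89 is above potential 2167, so over time expected prices rise and SRAS shifts left until y returns to 2167.
Long run: y = 2167 on the AD curve gives 2167 = 3927 − 4p, so p = 440.00.

Long-run p = 440.00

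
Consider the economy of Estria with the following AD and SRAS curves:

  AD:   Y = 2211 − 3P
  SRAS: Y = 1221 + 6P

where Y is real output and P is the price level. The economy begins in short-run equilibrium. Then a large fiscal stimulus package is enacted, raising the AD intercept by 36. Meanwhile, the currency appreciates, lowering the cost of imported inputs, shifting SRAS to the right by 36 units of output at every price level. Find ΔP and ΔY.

After both shocks: AD is Y = 2247 − 3P and SRAS is Y = 1257 + 6P.
Setting them equal: 990 = 9P, so P = 110.
Y = 2247 − 3·110 = 1917.
Initially P = 110, Y = 1881, so ΔP = +0 and ΔY = +36.

ΔP = +0, ΔY = +36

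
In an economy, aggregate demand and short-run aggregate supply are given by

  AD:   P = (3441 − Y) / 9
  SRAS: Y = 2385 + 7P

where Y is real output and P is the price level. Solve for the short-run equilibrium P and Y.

P = 66, Y = 2847

Rearrange AD to Y = 3441 − 9P.
Set AD = SRAS: 3441 − 9P = 2385 + 7P, so 1056 = 16P and P = 66.
Then Y = 3441 − 9·66 = 2847.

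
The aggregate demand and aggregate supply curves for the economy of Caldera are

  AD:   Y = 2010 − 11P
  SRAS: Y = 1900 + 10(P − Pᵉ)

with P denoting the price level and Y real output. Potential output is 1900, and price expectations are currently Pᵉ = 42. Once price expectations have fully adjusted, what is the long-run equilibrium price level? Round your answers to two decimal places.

Short run: with Pᵉ = 42, SRAS is Y = 1480 + 10P. Setting AD = SRAS gives 530 = 21P, so P = 25.24 and Y = 2010 − 11P = 1732.38.
Output 1732.38 is below potential 1900, so over time expected prices fall and SRAS shifts right until Y returns to 1900.
Long run: Y = 1900 on the AD curve gives 1900 = 2010 − 11P, so P = 10.00.

Long-run P = 10.00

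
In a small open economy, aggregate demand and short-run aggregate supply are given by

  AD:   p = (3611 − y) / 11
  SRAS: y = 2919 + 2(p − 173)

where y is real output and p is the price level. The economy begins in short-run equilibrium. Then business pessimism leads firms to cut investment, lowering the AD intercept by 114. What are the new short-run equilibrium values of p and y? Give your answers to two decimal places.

This is a negative demand shock: AD shifts left.
New AD: y = 3497 − 11p.
SRAS can be written y = 2573 + 2p.
Set AD = SRAS: 3497 − 11p = 2573 + 2p, so 924 = 13p and p = 71.08.
Substituting into AD, y = 2715.15.

p = 71.08, y = 2715.15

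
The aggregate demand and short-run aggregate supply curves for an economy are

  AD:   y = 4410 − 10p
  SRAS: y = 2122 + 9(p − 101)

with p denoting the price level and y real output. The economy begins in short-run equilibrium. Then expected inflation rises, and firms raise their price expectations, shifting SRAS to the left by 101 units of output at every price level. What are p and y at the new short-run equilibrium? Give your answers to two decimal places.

This is a negative supply shock: SRAS shifts left.
New SRAS: y = 1112 + 9p.
Set AD = SRAS: 4410 − 10p = 1112 + 9p, so 3298 = 19p and p = 173.58.
Substituting into AD, y = 2674.21.

p = 173.58, y = 2674.21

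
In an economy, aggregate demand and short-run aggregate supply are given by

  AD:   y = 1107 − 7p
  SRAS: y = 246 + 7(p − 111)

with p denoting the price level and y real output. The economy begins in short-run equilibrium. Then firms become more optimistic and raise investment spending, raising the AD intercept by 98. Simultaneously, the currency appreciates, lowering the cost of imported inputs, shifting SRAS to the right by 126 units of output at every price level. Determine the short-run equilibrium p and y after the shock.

After both shocks: AD is y = 1205 − 7p and SRAS is y = 7p − 405.
Setting them equal: 1610 = 14p, so p = 115.
y = 1205 − 7·115 = 400.

p = 115, y = 400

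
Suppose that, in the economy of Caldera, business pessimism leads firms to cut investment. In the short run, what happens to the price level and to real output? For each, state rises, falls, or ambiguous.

Price level: falls; output: falls

This is a negative demand shock: AD shifts left.
Moving along the upward-sloping SRAS curve, P falls and Y falls.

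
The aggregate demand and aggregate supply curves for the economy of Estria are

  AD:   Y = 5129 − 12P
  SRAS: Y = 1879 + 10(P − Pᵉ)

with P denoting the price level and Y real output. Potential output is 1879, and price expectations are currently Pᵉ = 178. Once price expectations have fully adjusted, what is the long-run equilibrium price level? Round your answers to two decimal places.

Long-run P = 270.83

Short run: with Pᵉ = 178, SRAS is Y = 99 + 10P. Setting AD = SRAS gives 5030 = 22P, so P = 228.64 and Y = 5129 − 12P = 2385.36.
Output 2385.36 is above potential 1879, so over time expected prices rise and SRAS shifts left until Y returns to 1879.
Long run: Y = 1879 on the AD curve gives 1879 = 5129 − 12P, so P = 270.83.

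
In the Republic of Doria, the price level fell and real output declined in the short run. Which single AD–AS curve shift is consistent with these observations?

AD shifted left

P fell and Y fell. An AD shift moves P and Y in the same direction; an SRAS shift moves them in opposite directions.
Here P and Y moved in the same direction, so the AD curve shifted.
Since Y fell, AD shifted left.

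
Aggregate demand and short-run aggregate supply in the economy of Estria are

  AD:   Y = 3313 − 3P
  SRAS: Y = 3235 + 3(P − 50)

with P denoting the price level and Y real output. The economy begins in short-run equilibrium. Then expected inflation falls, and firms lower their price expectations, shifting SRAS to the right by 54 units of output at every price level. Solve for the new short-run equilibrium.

P = 29, Y = 3226

This is a positive supply shock: SRAS shifts right.
New SRAS: Y = 3139 + 3P.
Set AD = SRAS: 3313 − 3P = 3139 + 3P, so 174 = 6P and P = 29.
Y = 3313 − 3·29 = 3226.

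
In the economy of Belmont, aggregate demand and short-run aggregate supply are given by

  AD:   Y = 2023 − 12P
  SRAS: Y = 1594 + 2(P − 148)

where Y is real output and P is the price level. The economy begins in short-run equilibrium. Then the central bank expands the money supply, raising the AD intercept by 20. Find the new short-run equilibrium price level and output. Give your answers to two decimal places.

P = 53.21, Y = 1404.43

This is a positive demand shock: AD shifts right.
New AD: Y = 2043 − 12P.
SRAS can be written Y = 1298 + 2P.
Set AD = SRAS: 2043 − 12P = 1298 + 2P, so 745 = 14P and P = 53.21.
Substituting into AD, Y = 1404.43.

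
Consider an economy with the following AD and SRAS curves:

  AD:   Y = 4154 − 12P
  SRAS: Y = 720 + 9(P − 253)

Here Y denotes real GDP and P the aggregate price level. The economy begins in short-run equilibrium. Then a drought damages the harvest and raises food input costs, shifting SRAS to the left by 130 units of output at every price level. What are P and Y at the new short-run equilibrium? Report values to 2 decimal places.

P = 278.14, Y = 816.29

This is a negative supply shock: SRAS shifts left.
New SRAS: Y = 9P − 1687.
Set AD = SRAS: 4154 − 12P = 9P − 1687, so 5841 = 21P and P = 278.14.
Substituting into AD, Y = 816.29.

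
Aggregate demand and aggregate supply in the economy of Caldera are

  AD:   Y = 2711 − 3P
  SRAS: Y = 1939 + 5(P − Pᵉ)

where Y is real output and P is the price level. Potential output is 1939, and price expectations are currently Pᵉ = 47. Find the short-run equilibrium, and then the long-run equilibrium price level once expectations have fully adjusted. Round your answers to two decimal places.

Short run: with Pᵉ = 47, SRAS is Y = 1704 + 5P. Setting AD = SRAS gives 1007 = 8P, so P = 125.88 and Y = 2711 − 3P = 2333.38.
Output 2333.38 is above potential 1939, so over time expected prices rise and SRAS shifts left until Y returns to 1939.
Long run: Y = 1939 on the AD curve gives 1939 = 2711 − 3P, so P = 257.33.

Short run: P = 125.88, Y = 2333.38. Long run: P = 257.33.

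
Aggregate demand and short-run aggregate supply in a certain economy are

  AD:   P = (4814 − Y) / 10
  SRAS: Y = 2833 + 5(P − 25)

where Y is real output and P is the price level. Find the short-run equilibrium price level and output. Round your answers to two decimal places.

P = 140.40, Y = 3410.00

Write SRAS as Y = 2833 + 5P − 125 = 2708 + 5P.
Rearrange AD to Y = 4814 − 10P.
Set AD = SRAS: 4814 − 10P = 2708 + 5P, so 2106 = 15P and P = 140.40.
Substituting into AD, Y = 4814 − 10P = 3410.00.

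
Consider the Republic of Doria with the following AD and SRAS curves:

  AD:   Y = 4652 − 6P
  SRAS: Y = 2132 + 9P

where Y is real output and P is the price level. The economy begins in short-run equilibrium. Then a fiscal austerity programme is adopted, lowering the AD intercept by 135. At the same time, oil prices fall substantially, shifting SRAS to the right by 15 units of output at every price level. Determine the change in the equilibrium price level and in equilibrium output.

ΔP = -10, ΔY = -75

After both shocks: AD is Y = 4517 − 6P and SRAS is Y = 2147 + 9P.
Setting them equal: 2370 = 15P, so P = 158.
Y = 4517 − 6·158 = 3569.
Initially P = 168, Y = 3644, so ΔP = -10 and ΔY = -75.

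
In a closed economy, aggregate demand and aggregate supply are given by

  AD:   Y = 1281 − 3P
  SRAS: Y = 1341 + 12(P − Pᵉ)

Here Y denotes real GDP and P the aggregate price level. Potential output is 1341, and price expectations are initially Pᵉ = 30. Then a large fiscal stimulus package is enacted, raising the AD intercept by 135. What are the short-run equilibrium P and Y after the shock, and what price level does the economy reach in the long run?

AD shifts right: new AD is Y = 1416 − 3P. With Pᵉ = 30, SRAS is Y = 981 + 12P.
Short run: 1416 − 3P = 981 + 12P gives 435 = 15P, so P = 29 and Y = 1416 − 3·29 = 1329.
Y = 1329 is below potential 1341; expectations adjust and SRAS shifts right until Y = 1341.
Long run: on the new AD curve, 1341 = 1416 − 3P gives P = 25.

Short run: P = 29, Y = 1329. Long run: P = 25.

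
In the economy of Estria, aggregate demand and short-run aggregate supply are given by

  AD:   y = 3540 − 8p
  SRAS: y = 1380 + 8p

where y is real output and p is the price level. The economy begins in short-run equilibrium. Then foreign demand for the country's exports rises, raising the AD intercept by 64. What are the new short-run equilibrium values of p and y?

p = 139, y = 2492

This is a positive demand shock: AD shifts right.
New AD: y = 3604 − 8p.
Set AD = SRAS: 3604 − 8p = 1380 + 8p, so 2224 = 16p and p = 139.
y = 3604 − 8·139 = 2492.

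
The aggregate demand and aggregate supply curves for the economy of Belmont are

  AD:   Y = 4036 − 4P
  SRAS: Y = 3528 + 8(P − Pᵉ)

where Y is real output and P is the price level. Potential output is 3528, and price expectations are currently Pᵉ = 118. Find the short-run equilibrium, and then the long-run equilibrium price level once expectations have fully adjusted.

Short run: P = 121, Y = 3552. Long run: P = 127.

Short run: with Pᵉ = 118, SRAS is Y = 2584 + 8P. Setting AD = SRAS gives 1452 = 12P, so P = 121 and Y = 4036 − 4·121 = 3552.
Output 3552 is above potential 3528, so over time expected prices rise and SRAS shifts left until Y returns to 3528.
Long run: Y = 3528 on the AD curve gives 3528 = 4036 − 4P, so P = 127.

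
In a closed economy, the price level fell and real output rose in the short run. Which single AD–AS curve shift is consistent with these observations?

P fell and Y rose. An AD shift moves P and Y in the same direction; an SRAS shift moves them in opposite directions.
Here P and Y moved in opposite directions, so the SRAS curve shifted.
Since Y rose, SRAS shifted right.

SRAS shifted right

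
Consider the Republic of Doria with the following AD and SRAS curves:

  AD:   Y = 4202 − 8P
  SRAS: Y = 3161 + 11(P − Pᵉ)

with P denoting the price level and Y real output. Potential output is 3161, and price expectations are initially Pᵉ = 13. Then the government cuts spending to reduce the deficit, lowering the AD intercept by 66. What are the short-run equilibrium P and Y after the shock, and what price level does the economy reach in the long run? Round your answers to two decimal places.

Short run: P = 58.84, Y = 3665.26. Long run: P = 121.88.

AD shifts left: new AD is Y = 4136 − 8P. With Pᵉ = 13, SRAS is Y = 3018 + 11P.
Short run: 4136 − 8P = 3018 + 11P gives 1118 = 19P, so P = 58.84 and Y = 4136 − 8P = 3665.26.
Y = 3665.26 is above potential 3161; expectations adjust and SRAS shifts left until Y = 3161.
Long run: on the new AD curve, 3161 = 4136 − 8P gives P = 121.88.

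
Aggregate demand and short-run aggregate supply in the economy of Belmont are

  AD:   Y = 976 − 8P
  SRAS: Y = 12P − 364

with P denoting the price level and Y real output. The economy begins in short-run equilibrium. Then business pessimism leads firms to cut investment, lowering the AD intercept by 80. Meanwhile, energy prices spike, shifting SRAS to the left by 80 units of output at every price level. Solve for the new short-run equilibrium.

P = 67, Y = 360

After both shocks: AD is Y = 896 − 8P and SRAS is Y = 12P − 444.
Setting them equal: 1340 = 20P, so P = 67.
Y = 896 − 8·67 = 360.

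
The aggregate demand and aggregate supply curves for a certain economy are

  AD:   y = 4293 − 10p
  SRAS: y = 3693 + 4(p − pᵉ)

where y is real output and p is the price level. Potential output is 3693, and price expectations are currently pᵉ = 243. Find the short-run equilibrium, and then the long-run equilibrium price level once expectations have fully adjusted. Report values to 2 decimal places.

Short run: with pᵉ = 243, SRAS is y = 2721 + 4p. Setting AD = SRAS gives 1572 = 14p, so p = 112.29 and y = 4293 − 10p = 3170.14.
Output 3170.14 is below potential 3693, so over time expected prices fall and SRAS shifts right until y returns to 3693.
Long run: y = 3693 on the AD curve gives 3693 = 4293 − 10p, so p = 60.00.

Short run: p = 112.29, y = 3170.14. Long run: p = 60.00.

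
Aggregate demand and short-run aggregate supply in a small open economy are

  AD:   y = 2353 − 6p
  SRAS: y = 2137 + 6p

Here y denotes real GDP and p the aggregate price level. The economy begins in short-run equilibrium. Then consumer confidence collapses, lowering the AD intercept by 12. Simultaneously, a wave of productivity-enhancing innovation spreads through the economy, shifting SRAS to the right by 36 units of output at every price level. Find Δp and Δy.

After both shocks: AD is y = 2341 − 6p and SRAS is y = 2173 + 6p.
Setting them equal: 168 = 12p, so p = 14.
y = 2341 − 6·14 = 2257.
Initially p = 18, y = 2245, so Δp = -4 and Δy = +12.

Δp = -4, Δy = +12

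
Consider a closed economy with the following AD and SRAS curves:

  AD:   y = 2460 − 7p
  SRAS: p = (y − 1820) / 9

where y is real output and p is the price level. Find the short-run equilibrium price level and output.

Rearrange SRAS to y = 1820 + 9p.
Set AD = SRAS: 2460 − 7p = 1820 + 9p, so 640 = 16p and p = 40.
Then y = 2460 − 7·40 = 2180.

p = 40, y = 2180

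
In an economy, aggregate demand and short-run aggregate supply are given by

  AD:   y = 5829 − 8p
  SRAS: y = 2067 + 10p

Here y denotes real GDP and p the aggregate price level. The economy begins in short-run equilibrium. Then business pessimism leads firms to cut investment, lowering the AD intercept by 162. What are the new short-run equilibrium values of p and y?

p = 200, y = 4067

This is a negative demand shock: AD shifts left.
New AD: y = 5667 − 8p.
Set AD = SRAS: 5667 − 8p = 2067 + 10p, so 3600 = 18p and p = 200.
y = 5667 − 8·200 = 4067.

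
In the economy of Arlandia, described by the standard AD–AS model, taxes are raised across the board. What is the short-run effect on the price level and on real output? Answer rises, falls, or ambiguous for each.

Price level: falls; output: falls

This is a negative demand shock: AD shifts left.
Moving along the upward-sloping SRAS curve, P falls and Y falls.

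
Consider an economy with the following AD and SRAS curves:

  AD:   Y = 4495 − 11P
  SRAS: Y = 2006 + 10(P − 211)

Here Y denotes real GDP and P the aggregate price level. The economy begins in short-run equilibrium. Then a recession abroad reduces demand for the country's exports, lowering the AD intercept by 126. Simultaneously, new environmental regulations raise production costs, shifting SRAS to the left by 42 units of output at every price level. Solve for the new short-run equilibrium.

After both shocks: AD is Y = 4369 − 11P and SRAS is Y = 10P − 146.
Setting them equal: 4515 = 21P, so P = 215.
Y = 4369 − 11·215 = 2004.

P = 215, Y = 2004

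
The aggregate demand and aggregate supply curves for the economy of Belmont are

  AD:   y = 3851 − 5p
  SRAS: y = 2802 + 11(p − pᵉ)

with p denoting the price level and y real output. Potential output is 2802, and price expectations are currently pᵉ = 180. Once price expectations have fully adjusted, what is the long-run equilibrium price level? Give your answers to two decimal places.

Long-run p = 209.80

Short run: with pᵉ = 180, SRAS is y = 822 + 11p. Setting AD = SRAS gives 3029 = 16p, so p = 189.31 and y = 3851 − 5p = 2904.44.
Output 2904.44 is above potential 2802, so over time expected prices rise and SRAS shifts left until y returns to 2802.
Long run: y = 2802 on the AD curve gives 2802 = 3851 − 5p, so p = 209.80.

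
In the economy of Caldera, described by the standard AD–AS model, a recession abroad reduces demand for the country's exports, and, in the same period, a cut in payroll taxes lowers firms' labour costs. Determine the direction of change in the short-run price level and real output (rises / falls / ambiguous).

Price level: falls; output: ambiguous

The first event is a negative demand shock: AD shifts left, which by itself pushes P down and Y down.
The second is a favourable supply shock: SRAS shifts right, which by itself pushes P down and Y up.
Both shocks push P down, so P falls. The two shocks push Y in opposite directions, so the effect on Y is ambiguous.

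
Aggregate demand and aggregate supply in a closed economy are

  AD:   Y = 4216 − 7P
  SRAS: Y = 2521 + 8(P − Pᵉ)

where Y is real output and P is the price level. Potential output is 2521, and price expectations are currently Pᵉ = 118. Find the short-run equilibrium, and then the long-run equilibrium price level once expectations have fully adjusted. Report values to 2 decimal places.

Short run: with Pᵉ = 118, SRAS is Y = 1577 + 8P. Setting AD = SRAS gives 2639 = 15P, so P = 175.93 and Y = 4216 − 7P = 2984.47.
Output 2984.47 is above potential 2521, so over time expected prices rise and SRAS shifts left until Y returns to 2521.
Long run: Y = 2521 on the AD curve gives 2521 = 4216 − 7P, so P = 242.14.

Short run: P = 175.93, Y = 2984.47. Long run: P = 242.14.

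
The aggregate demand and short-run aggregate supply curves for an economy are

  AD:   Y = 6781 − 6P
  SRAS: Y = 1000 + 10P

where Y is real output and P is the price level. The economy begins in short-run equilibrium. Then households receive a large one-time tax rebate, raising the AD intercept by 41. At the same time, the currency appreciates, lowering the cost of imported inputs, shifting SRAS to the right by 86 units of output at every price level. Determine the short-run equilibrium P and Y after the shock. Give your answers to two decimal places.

P = 358.50, Y = 4671.00

After both shocks: AD is Y = 6822 − 6P and SRAS is Y = 1086 + 10P.
Setting them equal: 5736 = 16P, so P = 358.50.
Substituting into AD, Y = 4671.00.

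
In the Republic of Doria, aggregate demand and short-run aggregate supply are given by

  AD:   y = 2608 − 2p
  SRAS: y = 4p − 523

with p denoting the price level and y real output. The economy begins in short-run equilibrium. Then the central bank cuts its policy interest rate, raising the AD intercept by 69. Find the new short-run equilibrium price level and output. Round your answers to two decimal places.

This is a positive demand shock: AD shifts right.
New AD: y = 2677 − 2p.
Set AD = SRAS: 2677 − 2p = 4p − 523, so 3200 = 6p and p = 533.33.
Substituting into AD, y = 1610.33.

p = 533.33, y = 1610.33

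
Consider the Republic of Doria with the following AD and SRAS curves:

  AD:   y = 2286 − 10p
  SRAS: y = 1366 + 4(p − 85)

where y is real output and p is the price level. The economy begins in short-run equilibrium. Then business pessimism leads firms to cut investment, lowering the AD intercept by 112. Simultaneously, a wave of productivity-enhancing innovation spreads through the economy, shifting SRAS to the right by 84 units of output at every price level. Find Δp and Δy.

Δp = -14, Δy = +28

After both shocks: AD is y = 2174 − 10p and SRAS is y = 1110 + 4p.
Setting them equal: 1064 = 14p, so p = 76.
y = 2174 − 10·76 = 1414.
Initially p = 90, y = 1386, so Δp = -14 and Δy = +28.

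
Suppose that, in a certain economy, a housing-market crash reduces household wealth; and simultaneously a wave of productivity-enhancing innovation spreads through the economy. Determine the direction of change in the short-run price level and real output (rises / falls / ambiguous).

The first event is a negative demand shock: AD shifts left, which by itself pushes P down and Y down.
The second is a favourable supply shock: SRAS shifts right, which by itself pushes P down and Y up.
Both shocks push P down, so P falls. The two shocks push Y in opposite directions, so the effect on Y is ambiguous.

Price level: falls; output: ambiguous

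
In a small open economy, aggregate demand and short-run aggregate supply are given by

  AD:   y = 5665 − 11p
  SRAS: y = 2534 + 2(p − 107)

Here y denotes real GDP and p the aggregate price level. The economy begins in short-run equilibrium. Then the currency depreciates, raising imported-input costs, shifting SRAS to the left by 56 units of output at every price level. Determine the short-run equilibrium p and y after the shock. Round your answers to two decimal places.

p = 261.62, y = 2787.23

This is a negative supply shock: SRAS shifts left.
New SRAS: y = 2264 + 2p.
Set AD = SRAS: 5665 − 11p = 2264 + 2p, so 3401 = 13p and p = 261.62.
Substituting into AD, y = 2787.23.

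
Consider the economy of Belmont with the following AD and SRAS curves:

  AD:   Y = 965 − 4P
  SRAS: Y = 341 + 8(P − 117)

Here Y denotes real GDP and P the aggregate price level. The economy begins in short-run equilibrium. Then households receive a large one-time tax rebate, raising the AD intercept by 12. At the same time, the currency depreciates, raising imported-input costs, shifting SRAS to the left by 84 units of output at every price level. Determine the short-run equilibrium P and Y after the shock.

P = 138, Y = 425

After both shocks: AD is Y = 977 − 4P and SRAS is Y = 8P − 679.
Setting them equal: 1656 = 12P, so P = 138.
Y = 977 − 4·138 = 425.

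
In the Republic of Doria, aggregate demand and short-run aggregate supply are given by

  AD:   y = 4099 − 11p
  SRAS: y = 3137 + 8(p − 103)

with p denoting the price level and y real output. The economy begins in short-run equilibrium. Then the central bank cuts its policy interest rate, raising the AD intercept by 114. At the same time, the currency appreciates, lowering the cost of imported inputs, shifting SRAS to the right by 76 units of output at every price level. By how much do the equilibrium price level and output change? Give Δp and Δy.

After both shocks: AD is y = 4213 − 11p and SRAS is y = 2389 + 8p.
Setting them equal: 1824 = 19p, so p = 96.
y = 4213 − 11·96 = 3157.
Initially p = 94, y = 3065, so Δp = +2 and Δy = +92.

Δp = +2, Δy = +92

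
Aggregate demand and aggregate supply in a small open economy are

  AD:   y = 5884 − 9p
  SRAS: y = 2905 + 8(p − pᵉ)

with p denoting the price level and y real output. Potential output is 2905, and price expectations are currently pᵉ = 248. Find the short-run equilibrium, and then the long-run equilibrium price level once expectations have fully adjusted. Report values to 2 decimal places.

Short run: with pᵉ = 248, SRAS is y = 921 + 8p. Setting AD = SRAS gives 4963 = 17p, so p = 291.94 and y = 5884 − 9p = 3256.53.
Output 3256.53 is above potential 2905, so over time expected prices rise and SRAS shifts left until y returns to 2905.
Long run: y = 2905 on the AD curve gives 2905 = 5884 − 9p, so p = 331.00.

Short run: p = 291.94, y = 3256.53. Long run: p = 331.00.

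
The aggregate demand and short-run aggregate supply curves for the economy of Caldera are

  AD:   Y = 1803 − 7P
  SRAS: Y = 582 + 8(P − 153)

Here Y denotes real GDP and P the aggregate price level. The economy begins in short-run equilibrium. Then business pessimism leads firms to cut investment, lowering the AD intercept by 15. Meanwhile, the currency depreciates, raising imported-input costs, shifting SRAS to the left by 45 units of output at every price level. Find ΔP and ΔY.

After both shocks: AD is Y = 1788 − 7P and SRAS is Y = 8P − 687.
Setting them equal: 2475 = 15P, so P = 165.
Y = 1788 − 7·165 = 633.
Initially P = 163, Y = 662, so ΔP = +2 and ΔY = -29.

ΔP = +2, ΔY = -29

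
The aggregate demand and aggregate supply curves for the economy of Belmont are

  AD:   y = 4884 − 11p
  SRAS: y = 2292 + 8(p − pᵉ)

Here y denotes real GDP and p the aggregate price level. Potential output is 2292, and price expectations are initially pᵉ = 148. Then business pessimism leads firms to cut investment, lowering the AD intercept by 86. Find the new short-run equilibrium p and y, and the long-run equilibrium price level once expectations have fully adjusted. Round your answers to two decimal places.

AD shifts left: new AD is y = 4798 − 11p. With pᵉ = 148, SRAS is y = 1108 + 8p.
Short run: 4798 − 11p = 1108 + 8p gives 3690 = 19p, so p = 194.21 and y = 4798 − 11p = 2661.68.
y = 2661.68 is above potential 2292; expectations adjust and SRAS shifts left until y = 2292.
Long run: on the new AD curve, 2292 = 4798 − 11p gives p = 227.82.

Short run: p = 194.21, y = 2661.68. Long run: p = 227.82.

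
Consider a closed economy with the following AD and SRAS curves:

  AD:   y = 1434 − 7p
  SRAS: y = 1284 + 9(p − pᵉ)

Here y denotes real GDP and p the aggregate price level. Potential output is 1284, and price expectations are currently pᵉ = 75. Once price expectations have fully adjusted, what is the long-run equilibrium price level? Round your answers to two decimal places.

Short run: with pᵉ = 75, SRAS is y = 609 + 9p. Setting AD = SRAS gives 825 = 16p, so p = 51.56 and y = 1434 − 7p = 1073.06.
Output 1073.06 is below potential 1284, so over time expected prices fall and SRAS shifts right until y returns to 1284.
Long run: y = 1284 on the AD curve gives 1284 = 1434 − 7p, so p = 21.43.

Long-run p = 21.43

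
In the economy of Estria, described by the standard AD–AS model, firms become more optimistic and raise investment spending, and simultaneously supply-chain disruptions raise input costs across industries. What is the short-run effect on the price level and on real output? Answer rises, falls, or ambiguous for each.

Price level: rises; output: ambiguous

The first event is a positive demand shock: AD shifts right, which by itself pushes P up and Y up.
The second is an adverse supply shock: SRAS shifts left, which by itself pushes P up and Y down.
Both shocks push P up, so P rises. The two shocks push Y in opposite directions, so the effect on Y is ambiguous.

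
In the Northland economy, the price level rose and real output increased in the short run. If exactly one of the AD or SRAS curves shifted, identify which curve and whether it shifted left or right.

AD shifted right

P rose and Y rose. An AD shift moves P and Y in the same direction; an SRAS shift moves them in opposite directions.
Here P and Y moved in the same direction, so the AD curve shifted.
Since Y rose, AD shifted right.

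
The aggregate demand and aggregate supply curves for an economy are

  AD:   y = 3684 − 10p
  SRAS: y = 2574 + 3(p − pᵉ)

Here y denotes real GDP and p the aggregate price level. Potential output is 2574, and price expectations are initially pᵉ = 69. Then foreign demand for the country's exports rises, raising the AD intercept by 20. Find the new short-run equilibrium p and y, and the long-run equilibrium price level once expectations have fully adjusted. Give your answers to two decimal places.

Short run: p = 102.85, y = 2675.54. Long run: p = 113.00.

AD shifts right: new AD is y = 3704 − 10p. With pᵉ = 69, SRAS is y = 2367 + 3p.
Short run: 3704 − 10p = 2367 + 3p gives 1337 = 13p, so p = 102.85 and y = 3704 − 10p = 2675.54.
y = 2675.54 is above potential 2574; expectations adjust and SRAS shifts left until y = 2574.
Long run: on the new AD curve, 2574 = 3704 − 10p gives p = 113.00.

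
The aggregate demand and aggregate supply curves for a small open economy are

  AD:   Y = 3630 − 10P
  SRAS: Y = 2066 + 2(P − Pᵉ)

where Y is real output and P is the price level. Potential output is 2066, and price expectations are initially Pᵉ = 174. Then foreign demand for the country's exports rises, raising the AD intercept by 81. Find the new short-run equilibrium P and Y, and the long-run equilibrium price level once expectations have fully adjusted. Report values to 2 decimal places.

Short run: P = 166.08, Y = 2050.17. Long run: P = 164.50.

AD shifts right: new AD is Y = 3711 − 10P. With Pᵉ = 174, SRAS is Y = 1718 + 2P.
Short run: 3711 − 10P = 1718 + 2P gives 1993 = 12P, so P = 166.08 and Y = 3711 − 10P = 2050.17.
Y = 2050.17 is below potential 2066; expectations adjust and SRAS shifts right until Y = 2066.
Long run: on the new AD curve, 2066 = 3711 − 10P gives P = 164.50.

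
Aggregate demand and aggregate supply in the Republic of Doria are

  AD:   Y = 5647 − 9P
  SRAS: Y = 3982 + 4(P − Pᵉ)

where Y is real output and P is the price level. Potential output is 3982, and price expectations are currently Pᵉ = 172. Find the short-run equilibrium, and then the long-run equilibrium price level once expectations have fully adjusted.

Short run: P = 181, Y = 4018. Long run: P = 185.

Short run: with Pᵉ = 172, SRAS is Y = 3294 + 4P. Setting AD = SRAS gives 2353 = 13P, so P = 181 and Y = 5647 − 9·181 = 4018.
Output 4018 is above potential 3982, so over time expected prices rise and SRAS shifts left until Y returns to 3982.
Long run: Y = 3982 on the AD curve gives 3982 = 5647 − 9P, so P = 185.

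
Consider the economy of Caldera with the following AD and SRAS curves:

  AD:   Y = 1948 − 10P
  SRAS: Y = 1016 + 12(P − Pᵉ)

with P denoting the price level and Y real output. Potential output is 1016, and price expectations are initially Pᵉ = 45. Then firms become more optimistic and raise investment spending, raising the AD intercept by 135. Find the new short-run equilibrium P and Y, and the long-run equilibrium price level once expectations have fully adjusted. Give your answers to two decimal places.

AD shifts right: new AD is Y = 2083 − 10P. With Pᵉ = 45, SRAS is Y = 476 + 12P.
Short run: 2083 − 10P = 476 + 12P gives 1607 = 22P, so P = 73.05 and Y = 2083 − 10P = 1352.55.
Y = 1352.55 is above potential 1016; expectations adjust and SRAS shifts left until Y = 1016.
Long run: on the new AD curve, 1016 = 2083 − 10P gives P = 106.70.

Short run: P = 73.05, Y = 1352.55. Long run: P = 106.70.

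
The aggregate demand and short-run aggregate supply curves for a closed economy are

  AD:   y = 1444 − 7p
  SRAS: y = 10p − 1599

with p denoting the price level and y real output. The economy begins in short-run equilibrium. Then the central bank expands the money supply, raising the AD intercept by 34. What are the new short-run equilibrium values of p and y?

This is a positive demand shock: AD shifts right.
New AD: y = 1478 − 7p.
Set AD = SRAS: 1478 − 7p = 10p − 1599, so 3077 = 17p and p = 181.
y = 1478 − 7·181 = 211.

p = 181, y = 211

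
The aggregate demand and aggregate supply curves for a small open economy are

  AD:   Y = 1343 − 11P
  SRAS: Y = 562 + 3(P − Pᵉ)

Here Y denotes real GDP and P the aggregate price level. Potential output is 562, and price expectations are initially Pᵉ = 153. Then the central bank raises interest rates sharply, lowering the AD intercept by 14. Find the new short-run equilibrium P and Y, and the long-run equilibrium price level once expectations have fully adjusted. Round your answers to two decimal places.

AD shifts left: new AD is Y = 1329 − 11P. With Pᵉ = 153, SRAS is Y = 103 + 3P.
Short run: 1329 − 11P = 103 + 3P gives 1226 = 14P, so P = 87.57 and Y = 1329 − 11P = 365.71.
Y = 365.71 is below potential 562; expectations adjust and SRAS shifts right until Y = 562.
Long run: on the new AD curve, 562 = 1329 − 11P gives P = 69.73.

Short run: P = 87.57, Y = 365.71. Long run: P = 69.73.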